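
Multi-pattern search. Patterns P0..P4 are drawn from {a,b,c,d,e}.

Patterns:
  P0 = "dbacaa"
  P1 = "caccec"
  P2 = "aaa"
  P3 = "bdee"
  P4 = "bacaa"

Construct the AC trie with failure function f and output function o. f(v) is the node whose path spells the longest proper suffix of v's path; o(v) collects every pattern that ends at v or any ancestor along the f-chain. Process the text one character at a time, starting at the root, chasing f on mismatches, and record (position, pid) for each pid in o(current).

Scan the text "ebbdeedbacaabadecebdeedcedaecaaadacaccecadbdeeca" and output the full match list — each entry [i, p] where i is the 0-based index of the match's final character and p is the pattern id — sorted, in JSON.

Build:
Trie (insert patterns):
  n0 'ε': a→13 b→16 c→7 d→1
  n1 'd': b→2
  n2 'db': a→3
  n3 'dba': c→4
  n4 'dbac': a→5
  n5 'dbaca': a→6
  n6 'dbacaa': ·  [P0 ends]
  n7 'c': a→8
  n8 'ca': c→9
  n9 'cac': c→10
  n10 'cacc': e→11
  n11 'cacce': c→12
  n12 'caccec': ·  [P1 ends]
  n13 'a': a→14
  n14 'aa': a→15
  n15 'aaa': ·  [P2 ends]
  n16 'b': a→20 d→17
  n17 'bd': e→18
  n18 'bde': e→19
  n19 'bdee': ·  [P3 ends]
  n20 'ba': c→21
  n21 'bac': a→22
  n22 'baca': a→23
  n23 'bacaa': ·  [P4 ends]

Failure links (BFS by depth):
  n1('d'): parent n0 fail=0; on 'd' 0 → fail=0;  out ∅∪∅=∅
  n7('c'): parent n0 fail=0; on 'c' 0 → fail=0;  out ∅∪∅=∅
  n13('a'): parent n0 fail=0; on 'a' 0 → fail=0;  out ∅∪∅=∅
  n16('b'): parent n0 fail=0; on 'b' 0 → fail=0;  out ∅∪∅=∅
  n2('db'): parent n1 fail=0; on 'b' 0 → fail=16;  out ∅∪∅=∅
  n8('ca'): parent n7 fail=0; on 'a' 0 → fail=13;  out ∅∪∅=∅
  n14('aa'): parent n13 fail=0; on 'a' 0 → fail=13;  out ∅∪∅=∅
  n17('bd'): parent n16 fail=0; on 'd' 0 → fail=1;  out ∅∪∅=∅
  n20('ba'): parent n16 fail=0; on 'a' 0 → fail=13;  out ∅∪∅=∅
  n3('dba'): parent n2 fail=16; on 'a' 16 → fail=20;  out ∅∪∅=∅
  n9('cac'): parent n8 fail=13; on 'c' 13→0 → fail=7;  out ∅∪∅=∅
  n15('aaa'): parent n14 fail=13; on 'a' 13 → fail=14;  out {2}∪∅={2}
  n18('bde'): parent n17 fail=1; on 'e' 1→0 → fail=0;  out ∅∪∅=∅
  n21('bac'): parent n20 fail=13; on 'c' 13→0 → fail=7;  out ∅∪∅=∅
  n4('dbac'): parent n3 fail=20; on 'c' 20 → fail=21;  out ∅∪∅=∅
  n10('cacc'): parent n9 fail=7; on 'c' 7→0 → fail=7;  out ∅∪∅=∅
  n19('bdee'): parent n18 fail=0; on 'e' 0 → fail=0;  out {3}∪∅={3}
  n22('baca'): parent n21 fail=7; on 'a' 7 → fail=8;  out ∅∪∅=∅
  n5('dbaca'): parent n4 fail=21; on 'a' 21 → fail=22;  out ∅∪∅=∅
  n11('cacce'): parent n10 fail=7; on 'e' 7→0 → fail=0;  out ∅∪∅=∅
  n23('bacaa'): parent n22 fail=8; on 'a' 8→13 → fail=14;  out {4}∪∅={4}
  n6('dbacaa'): parent n5 fail=22; on 'a' 22 → fail=23;  out {0}∪{4}={0,4}
  n12('caccec'): parent n11 fail=0; on 'c' 0 → fail=7;  out {1}∪∅={1}

Run:
pos 0 'e': at 0
pos 1 'b': at 16
pos 2 'b': at 16 (via fail)
pos 3 'd': at 17
pos 4 'e': at 18
pos 5 'e': at 19  → match P3@[2:5]
pos 6 'd': at 1 (via fail)
pos 7 'b': at 2
pos 8 'a': at 3
pos 9 'c': at 4
pos 10 'a': at 5
pos 11 'a': at 6  → match P0@[6:11],P4@[7:11]
pos 12 'b': at 16 (via fail)
pos 13 'a': at 20
pos 14 'd': at 1 (via fail)
pos 15 'e': at 0 (via fail)
pos 16 'c': at 7
pos 17 'e': at 0 (via fail)
pos 18 'b': at 16
pos 19 'd': at 17
pos 20 'e': at 18
pos 21 'e': at 19  → match P3@[18:21]
pos 22 'd': at 1 (via fail)
pos 23 'c': at 7 (via fail)
pos 24 'e': at 0 (via fail)
pos 25 'd': at 1
pos 26 'a': at 13 (via fail)
pos 27 'e': at 0 (via fail)
pos 28 'c': at 7
pos 29 'a': at 8
pos 30 'a': at 14 (via fail)
pos 31 'a': at 15  → match P2@[29:31]
pos 32 'd': at 1 (via fail)
pos 33 'a': at 13 (via fail)
pos 34 'c': at 7 (via fail)
pos 35 'a': at 8
pos 36 'c': at 9
pos 37 'c': at 10
pos 38 'e': at 11
pos 39 'c': at 12  → match P1@[34:39]
pos 40 'a': at 8 (via fail)
pos 41 'd': at 1 (via fail)
pos 42 'b': at 2
pos 43 'd': at 17 (via fail)
pos 44 'e': at 18
pos 45 'e': at 19  → match P3@[42:45]
pos 46 'c': at 7 (via fail)
pos 47 'a': at 8

Result: [[5,3],[11,0],[11,4],[21,3],[31,2],[39,1],[45,3]]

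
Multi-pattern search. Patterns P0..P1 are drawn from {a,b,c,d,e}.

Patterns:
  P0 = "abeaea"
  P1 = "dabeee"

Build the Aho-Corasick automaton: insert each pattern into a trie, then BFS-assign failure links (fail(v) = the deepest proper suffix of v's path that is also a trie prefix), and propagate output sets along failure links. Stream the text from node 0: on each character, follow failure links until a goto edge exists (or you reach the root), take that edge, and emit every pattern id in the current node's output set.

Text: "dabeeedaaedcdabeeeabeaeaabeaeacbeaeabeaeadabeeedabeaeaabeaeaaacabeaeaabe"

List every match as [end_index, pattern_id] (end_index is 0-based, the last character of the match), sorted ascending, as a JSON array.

Construct AC machine:
Trie nodes:
  n0 'ε': a→1 d→7
  n1 'a': b→2
  n2 'ab': e→3
  n3 'abe': a→4
  n4 'abea': e→5
  n5 'abeae': a→6
  n6 'abeaea': ·  [P0 ends]
  n7 'd': a→8
  n8 'da': b→9
  n9 'dab': e→10
  n10 'dabe': e→11
  n11 'dabee': e→12
  n12 'dabeee': ·  [P1 ends]

Failure links (BFS by depth):
  fail(1) 'a': from fail(0)=0 chase 'a': 0 ⇒ 0;  out=∅∪out(0)=∅
  fail(7) 'd': from fail(0)=0 chase 'd': 0 ⇒ 0;  out=∅∪out(0)=∅
  fail(2) 'ab': from fail(1)=0 chase 'b': 0 ⇒ 0;  out=∅∪out(0)=∅
  fail(8) 'da': from fail(7)=0 chase 'a': 0 ⇒ 1;  out=∅∪out(1)=∅
  fail(3) 'abe': from fail(2)=0 chase 'e': 0 ⇒ 0;  out=∅∪out(0)=∅
  fail(9) 'dab': from fail(8)=1 chase 'b': 1 ⇒ 2;  out=∅∪out(2)=∅
  fail(4) 'abea': from fail(3)=0 chase 'a': 0 ⇒ 1;  out=∅∪out(1)=∅
  fail(10) 'dabe': from fail(9)=2 chase 'e': 2 ⇒ 3;  out=∅∪out(3)=∅
  fail(5) 'abeae': from fail(4)=1 chase 'e': 1→0 ⇒ 0;  out=∅∪out(0)=∅
  fail(11) 'dabee': from fail(10)=3 chase 'e': 3→0 ⇒ 0;  out=∅∪out(0)=∅
  fail(6) 'abeaea': from fail(5)=0 chase 'a': 0 ⇒ 1;  out={0}∪out(1)={0}
  fail(12) 'dabeee': from fail(11)=0 chase 'e': 0 ⇒ 0;  out={1}∪out(0)={1}

Scan:
[0] read 'd'  n0⇒n7
[1] read 'a'  n7⇒n8
[2] read 'b'  n8⇒n9
[3] read 'e'  n9⇒n10
[4] read 'e'  n10⇒n11
[5] read 'e'  n11⇒n12  emit P1@[0:5]
[6] read 'd'  n12⇒n7 ·f
[7] read 'a'  n7⇒n8
[8] read 'a'  n8⇒n1 ·f
[9] read 'e'  n1⇒n0 ·f
[10] read 'd'  n0⇒n7
[11] read 'c'  n7⇒n0 ·f
[12] read 'd'  n0⇒n7
[13] read 'a'  n7⇒n8
[14] read 'b'  n8⇒n9
[15] read 'e'  n9⇒n10
[16] read 'e'  n10⇒n11
[17] read 'e'  n11⇒n12  emit P1@[12:17]
[18] read 'a'  n12⇒n1 ·f
[19] read 'b'  n1⇒n2
[20] read 'e'  n2⇒n3
[21] read 'a'  n3⇒n4
[22] read 'e'  n4⇒n5
[23] read 'a'  n5⇒n6  emit P0@[18:23]
[24] read 'a'  n6⇒n1 ·f
[25] read 'b'  n1⇒n2
[26] read 'e'  n2⇒n3
[27] read 'a'  n3⇒n4
[28] read 'e'  n4⇒n5
[29] read 'a'  n5⇒n6  emit P0@[24:29]
[30] read 'c'  n6⇒n0 ·f
[31] read 'b'  n0⇒n0
[32] read 'e'  n0⇒n0
[33] read 'a'  n0⇒n1
[34] read 'e'  n1⇒n0 ·f
[35] read 'a'  n0⇒n1
[36] read 'b'  n1⇒n2
[37] read 'e'  n2⇒n3
[38] read 'a'  n3⇒n4
[39] read 'e'  n4⇒n5
[40] read 'a'  n5⇒n6  emit P0@[35:40]
[41] read 'd'  n6⇒n7 ·f
[42] read 'a'  n7⇒n8
[43] read 'b'  n8⇒n9
[44] read 'e'  n9⇒n10
[45] read 'e'  n10⇒n11
[46] read 'e'  n11⇒n12  emit P1@[41:46]
[47] read 'd'  n12⇒n7 ·f
[48] read 'a'  n7⇒n8
[49] read 'b'  n8⇒n9
[50] read 'e'  n9⇒n10
[51] read 'a'  n10⇒n4 ·f
[52] read 'e'  n4⇒n5
[53] read 'a'  n5⇒n6  emit P0@[48:53]
[54] read 'a'  n6⇒n1 ·f
[55] read 'b'  n1⇒n2
[56] read 'e'  n2⇒n3
[57] read 'a'  n3⇒n4
[58] read 'e'  n4⇒n5
[59] read 'a'  n5⇒n6  emit P0@[54:59]
[60] read 'a'  n6⇒n1 ·f
[61] read 'a'  n1⇒n1 ·f
[62] read 'c'  n1⇒n0 ·f
[63] read 'a'  n0⇒n1
[64] read 'b'  n1⇒n2
[65] read 'e'  n2⇒n3
[66] read 'a'  n3⇒n4
[67] read 'e'  n4⇒n5
[68] read 'a'  n5⇒n6  emit P0@[63:68]
[69] read 'a'  n6⇒n1 ·f
[70] read 'b'  n1⇒n2
[71] read 'e'  n2⇒n3

Matches: [[5,1],[17,1],[23,0],[29,0],[40,0],[46,1],[53,0],[59,0],[68,0]]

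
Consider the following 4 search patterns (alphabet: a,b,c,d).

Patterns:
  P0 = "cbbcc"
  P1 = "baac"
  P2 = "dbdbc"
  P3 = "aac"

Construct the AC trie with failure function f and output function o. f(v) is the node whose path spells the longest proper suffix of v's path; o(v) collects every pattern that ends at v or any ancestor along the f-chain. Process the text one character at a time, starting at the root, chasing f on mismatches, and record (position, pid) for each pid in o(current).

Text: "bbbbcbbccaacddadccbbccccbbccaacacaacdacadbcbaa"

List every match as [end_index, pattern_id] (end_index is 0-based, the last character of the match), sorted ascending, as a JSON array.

Build automaton:
Trie nodes:
  n0 'ε': a→15 b→6 c→1 d→10
  n1 'c': b→2
  n2 'cb': b→3
  n3 'cbb': c→4
  n4 'cbbc': c→5
  n5 'cbbcc': ·  ←P0
  n6 'b': a→7
  n7 'ba': a→8
  n8 'baa': c→9
  n9 'baac': ·  ←P1
  n10 'd': b→11
  n11 'db': d→12
  n12 'dbd': b→13
  n13 'dbdb': c→14
  n14 'dbdbc': ·  ←P2
  n15 'a': a→16
  n16 'aa': c→17
  n17 'aac': ·  ←P3

BFS fail/out derivation:
  fail(1) 'c': from fail(0)=0 chase 'c': 0 ⇒ 0;  out=∅∪out(0)=∅
  fail(6) 'b': from fail(0)=0 chase 'b': 0 ⇒ 0;  out=∅∪out(0)=∅
  fail(10) 'd': from fail(0)=0 chase 'd': 0 ⇒ 0;  out=∅∪out(0)=∅
  fail(15) 'a': from fail(0)=0 chase 'a': 0 ⇒ 0;  out=∅∪out(0)=∅
  fail(2) 'cb': from fail(1)=0 chase 'b': 0 ⇒ 6;  out=∅∪out(6)=∅
  fail(7) 'ba': from fail(6)=0 chase 'a': 0 ⇒ 15;  out=∅∪out(15)=∅
  fail(11) 'db': from fail(10)=0 chase 'b': 0 ⇒ 6;  out=∅∪out(6)=∅
  fail(16) 'aa': from fail(15)=0 chase 'a': 0 ⇒ 15;  out=∅∪out(15)=∅
  fail(3) 'cbb': from fail(2)=6 chase 'b': 6→0 ⇒ 6;  out=∅∪out(6)=∅
  fail(8) 'baa': from fail(7)=15 chase 'a': 15 ⇒ 16;  out=∅∪out(16)=∅
  fail(12) 'dbd': from fail(11)=6 chase 'd': 6→0 ⇒ 10;  out=∅∪out(10)=∅
  fail(17) 'aac': from fail(16)=15 chase 'c': 15→0 ⇒ 1;  out={3}∪out(1)={3}
  fail(4) 'cbbc': from fail(3)=6 chase 'c': 6→0 ⇒ 1;  out=∅∪out(1)=∅
  fail(9) 'baac': from fail(8)=16 chase 'c': 16 ⇒ 17;  out={1}∪out(17)={1,3}
  fail(13) 'dbdb': from fail(12)=10 chase 'b': 10 ⇒ 11;  out=∅∪out(11)=∅
  fail(5) 'cbbcc': from fail(4)=1 chase 'c': 1→0 ⇒ 1;  out={0}∪out(1)={0}
  fail(14) 'dbdbc': from fail(13)=11 chase 'c': 11→6→0 ⇒ 1;  out={2}∪out(1)={2}

Run:
pos 0 'b': at 6
pos 1 'b': at 6 (fail-walked)
pos 2 'b': at 6 (fail-walked)
pos 3 'b': at 6 (fail-walked)
pos 4 'c': at 1 (fail-walked)
pos 5 'b': at 2
pos 6 'b': at 3
pos 7 'c': at 4
pos 8 'c': at 5  emit P0@[4:8]
pos 9 'a': at 15 (fail-walked)
pos 10 'a': at 16
pos 11 'c': at 17  emit P3@[9:11]
pos 12 'd': at 10 (fail-walked)
pos 13 'd': at 10 (fail-walked)
pos 14 'a': at 15 (fail-walked)
pos 15 'd': at 10 (fail-walked)
pos 16 'c': at 1 (fail-walked)
pos 17 'c': at 1 (fail-walked)
pos 18 'b': at 2
pos 19 'b': at 3
pos 20 'c': at 4
pos 21 'c': at 5  emit P0@[17:21]
pos 22 'c': at 1 (fail-walked)
pos 23 'c': at 1 (fail-walked)
pos 24 'b': at 2
pos 25 'b': at 3
pos 26 'c': at 4
pos 27 'c': at 5  emit P0@[23:27]
pos 28 'a': at 15 (fail-walked)
pos 29 'a': at 16
pos 30 'c': at 17  emit P3@[28:30]
pos 31 'a': at 15 (fail-walked)
pos 32 'c': at 1 (fail-walked)
pos 33 'a': at 15 (fail-walked)
pos 34 'a': at 16
pos 35 'c': at 17  emit P3@[33:35]
pos 36 'd': at 10 (fail-walked)
pos 37 'a': at 15 (fail-walked)
pos 38 'c': at 1 (fail-walked)
pos 39 'a': at 15 (fail-walked)
pos 40 'd': at 10 (fail-walked)
pos 41 'b': at 11
pos 42 'c': at 1 (fail-walked)
pos 43 'b': at 2
pos 44 'a': at 7 (fail-walked)
pos 45 'a': at 8

All matches (sorted): [[8,0],[11,3],[21,0],[27,0],[30,3],[35,3]]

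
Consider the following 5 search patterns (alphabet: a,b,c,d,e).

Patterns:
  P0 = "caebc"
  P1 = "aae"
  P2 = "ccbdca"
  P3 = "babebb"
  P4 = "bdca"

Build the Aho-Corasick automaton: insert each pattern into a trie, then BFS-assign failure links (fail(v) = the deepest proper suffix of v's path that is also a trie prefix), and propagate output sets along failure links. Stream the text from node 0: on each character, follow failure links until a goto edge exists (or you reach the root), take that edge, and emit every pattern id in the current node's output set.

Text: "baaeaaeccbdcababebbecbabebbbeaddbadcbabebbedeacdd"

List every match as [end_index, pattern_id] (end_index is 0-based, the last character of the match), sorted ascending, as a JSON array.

Build automaton:
Trie nodes:
  n0 'ε': a→6 b→14 c→1
  n1 'c': a→2 c→9
  n2 'ca': e→3
  n3 'cae': b→4
  n4 'caeb': c→5
  n5 'caebc': ·  [P0 ends]
  n6 'a': a→7
  n7 'aa': e→8
  n8 'aae': ·  [P1 ends]
  n9 'cc': b→10
  n10 'ccb': d→11
  n11 'ccbd': c→12
  n12 'ccbdc': a→13
  n13 'ccbdca': ·  [P2 ends]
  n14 'b': a→15 d→20
  n15 'ba': b→16
  n16 'bab': e→17
  n17 'babe': b→18
  n18 'babeb': b→19
  n19 'babebb': ·  [P3 ends]
  n20 'bd': c→21
  n21 'bdc': a→22
  n22 'bdca': ·  [P4 ends]

Failure links (BFS by depth):
  n1('c'): parent n0 fail=0; on 'c' 0 → fail=0;  out ∅∪∅=∅
  n6('a'): parent n0 fail=0; on 'a' 0 → fail=0;  out ∅∪∅=∅
  n14('b'): parent n0 fail=0; on 'b' 0 → fail=0;  out ∅∪∅=∅
  n2('ca'): parent n1 fail=0; on 'a' 0 → fail=6;  out ∅∪∅=∅
  n7('aa'): parent n6 fail=0; on 'a' 0 → fail=6;  out ∅∪∅=∅
  n9('cc'): parent n1 fail=0; on 'c' 0 → fail=1;  out ∅∪∅=∅
  n15('ba'): parent n14 fail=0; on 'a' 0 → fail=6;  out ∅∪∅=∅
  n20('bd'): parent n14 fail=0; on 'd' 0 → fail=0;  out ∅∪∅=∅
  n3('cae'): parent n2 fail=6; on 'e' 6→0 → fail=0;  out ∅∪∅=∅
  n8('aae'): parent n7 fail=6; on 'e' 6→0 → fail=0;  out {1}∪∅={1}
  n10('ccb'): parent n9 fail=1; on 'b' 1→0 → fail=14;  out ∅∪∅=∅
  n16('bab'): parent n15 fail=6; on 'b' 6→0 → fail=14;  out ∅∪∅=∅
  n21('bdc'): parent n20 fail=0; on 'c' 0 → fail=1;  out ∅∪∅=∅
  n4('caeb'): parent n3 fail=0; on 'b' 0 → fail=14;  out ∅∪∅=∅
  n11('ccbd'): parent n10 fail=14; on 'd' 14 → fail=20;  out ∅∪∅=∅
  n17('babe'): parent n16 fail=14; on 'e' 14→0 → fail=0;  out ∅∪∅=∅
  n22('bdca'): parent n21 fail=1; on 'a' 1 → fail=2;  out {4}∪∅={4}
  n5('caebc'): parent n4 fail=14; on 'c' 14→0 → fail=1;  out {0}∪∅={0}
  n12('ccbdc'): parent n11 fail=20; on 'c' 20 → fail=21;  out ∅∪∅=∅
  n18('babeb'): parent n17 fail=0; on 'b' 0 → fail=14;  out ∅∪∅=∅
  n13('ccbdca'): parent n12 fail=21; on 'a' 21 → fail=22;  out {2}∪{4}={2,4}
  n19('babebb'): parent n18 fail=14; on 'b' 14→0 → fail=14;  out {3}∪∅={3}

Text stream:
[0] read 'b'  n0⇒n14
[1] read 'a'  n14⇒n15
[2] read 'a'  n15⇒n7 (via fail)
[3] read 'e'  n7⇒n8  emit P1@[1:3]
[4] read 'a'  n8⇒n6 (via fail)
[5] read 'a'  n6⇒n7
[6] read 'e'  n7⇒n8  emit P1@[4:6]
[7] read 'c'  n8⇒n1 (via fail)
[8] read 'c'  n1⇒n9
[9] read 'b'  n9⇒n10
[10] read 'd'  n10⇒n11
[11] read 'c'  n11⇒n12
[12] read 'a'  n12⇒n13  emit P2@[7:12],P4@[9:12]
[13] read 'b'  n13⇒n14 (via fail)
[14] read 'a'  n14⇒n15
[15] read 'b'  n15⇒n16
[16] read 'e'  n16⇒n17
[17] read 'b'  n17⇒n18
[18] read 'b'  n18⇒n19  emit P3@[13:18]
[19] read 'e'  n19⇒n0 (via fail)
[20] read 'c'  n0⇒n1
[21] read 'b'  n1⇒n14 (via fail)
[22] read 'a'  n14⇒n15
[23] read 'b'  n15⇒n16
[24] read 'e'  n16⇒n17
[25] read 'b'  n17⇒n18
[26] read 'b'  n18⇒n19  emit P3@[21:26]
[27] read 'b'  n19⇒n14 (via fail)
[28] read 'e'  n14⇒n0 (via fail)
[29] read 'a'  n0⇒n6
[30] read 'd'  n6⇒n0 (via fail)
[31] read 'd'  n0⇒n0
[32] read 'b'  n0⇒n14
[33] read 'a'  n14⇒n15
[34] read 'd'  n15⇒n0 (via fail)
[35] read 'c'  n0⇒n1
[36] read 'b'  n1⇒n14 (via fail)
[37] read 'a'  n14⇒n15
[38] read 'b'  n15⇒n16
[39] read 'e'  n16⇒n17
[40] read 'b'  n17⇒n18
[41] read 'b'  n18⇒n19  emit P3@[36:41]
[42] read 'e'  n19⇒n0 (via fail)
[43] read 'd'  n0⇒n0
[44] read 'e'  n0⇒n0
[45] read 'a'  n0⇒n6
[46] read 'c'  n6⇒n1 (via fail)
[47] read 'd'  n1⇒n0 (via fail)
[48] read 'd'  n0⇒n0

Matches: [[3,1],[6,1],[12,2],[12,4],[18,3],[26,3],[41,3]]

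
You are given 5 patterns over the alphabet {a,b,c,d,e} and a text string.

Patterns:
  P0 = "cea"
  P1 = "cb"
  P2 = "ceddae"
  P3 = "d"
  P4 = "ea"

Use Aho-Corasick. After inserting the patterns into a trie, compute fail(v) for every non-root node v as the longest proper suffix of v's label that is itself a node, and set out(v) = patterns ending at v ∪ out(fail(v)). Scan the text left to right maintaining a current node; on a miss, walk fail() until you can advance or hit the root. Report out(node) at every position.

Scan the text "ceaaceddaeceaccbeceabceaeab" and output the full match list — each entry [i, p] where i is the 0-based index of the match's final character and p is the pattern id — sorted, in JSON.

Build:
Trie nodes:
  n0 'ε': c→1 d→9 e→10
  n1 'c': b→4 e→2
  n2 'ce': a→3 d→5
  n3 'cea': ·  ←P0
  n4 'cb': ·  ←P1
  n5 'ced': d→6
  n6 'cedd': a→7
  n7 'cedda': e→8
  n8 'ceddae': ·  ←P2
  n9 'd': ·  ←P3
  n10 'e': a→11
  n11 'ea': ·  ←P4

BFS fail/out derivation:
  n1('c'): parent n0 fail=0; on 'c' 0 → fail=0;  out ∅∪∅=∅
  n9('d'): parent n0 fail=0; on 'd' 0 → fail=0;  out {3}∪∅={3}
  n10('e'): parent n0 fail=0; on 'e' 0 → fail=0;  out ∅∪∅=∅
  n2('ce'): parent n1 fail=0; on 'e' 0 → fail=10;  out ∅∪∅=∅
  n4('cb'): parent n1 fail=0; on 'b' 0 → fail=0;  out {1}∪∅={1}
  n11('ea'): parent n10 fail=0; on 'a' 0 → fail=0;  out {4}∪∅={4}
  n3('cea'): parent n2 fail=10; on 'a' 10 → fail=11;  out {0}∪{4}={0,4}
  n5('ced'): parent n2 fail=10; on 'd' 10→0 → fail=9;  out ∅∪{3}={3}
  n6('cedd'): parent n5 fail=9; on 'd' 9→0 → fail=9;  out ∅∪{3}={3}
  n7('cedda'): parent n6 fail=9; on 'a' 9→0 → fail=0;  out ∅∪∅=∅
  n8('ceddae'): parent n7 fail=0; on 'e' 0 → fail=10;  out {2}∪∅={2}

Run:
pos 0 'c': at 1
pos 1 'e': at 2
pos 2 'a': at 3  ** P0@[0:2],P4@[1:2]
pos 3 'a': at 0 (via fail)
pos 4 'c': at 1
pos 5 'e': at 2
pos 6 'd': at 5  ** P3@[6:6]
pos 7 'd': at 6  ** P3@[7:7]
pos 8 'a': at 7
pos 9 'e': at 8  ** P2@[4:9]
pos 10 'c': at 1 (via fail)
pos 11 'e': at 2
pos 12 'a': at 3  ** P0@[10:12],P4@[11:12]
pos 13 'c': at 1 (via fail)
pos 14 'c': at 1 (via fail)
pos 15 'b': at 4  ** P1@[14:15]
pos 16 'e': at 10 (via fail)
pos 17 'c': at 1 (via fail)
pos 18 'e': at 2
pos 19 'a': at 3  ** P0@[17:19],P4@[18:19]
pos 20 'b': at 0 (via fail)
pos 21 'c': at 1
pos 22 'e': at 2
pos 23 'a': at 3  ** P0@[21:23],P4@[22:23]
pos 24 'e': at 10 (via fail)
pos 25 'a': at 11  ** P4@[24:25]
pos 26 'b': at 0 (via fail)

Result: [[2,0],[2,4],[6,3],[7,3],[9,2],[12,0],[12,4],[15,1],[19,0],[19,4],[23,0],[23,4],[25,4]]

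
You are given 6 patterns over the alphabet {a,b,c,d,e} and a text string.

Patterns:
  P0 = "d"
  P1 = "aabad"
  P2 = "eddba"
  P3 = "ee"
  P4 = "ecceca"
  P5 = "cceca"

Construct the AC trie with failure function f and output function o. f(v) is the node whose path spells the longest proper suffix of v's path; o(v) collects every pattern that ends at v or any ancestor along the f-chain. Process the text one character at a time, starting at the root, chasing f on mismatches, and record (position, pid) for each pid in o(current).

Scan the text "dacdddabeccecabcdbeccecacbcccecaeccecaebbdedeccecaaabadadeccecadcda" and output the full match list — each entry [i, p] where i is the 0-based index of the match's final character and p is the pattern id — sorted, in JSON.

Construct AC machine:
Trie (insert patterns):
  n0 'ε': a→2 c→18 d→1 e→7
  n1 'd': ·  ←P0
  n2 'a': a→3
  n3 'aa': b→4
  n4 'aab': a→5
  n5 'aaba': d→6
  n6 'aabad': ·  ←P1
  n7 'e': c→13 d→8 e→12
  n8 'ed': d→9
  n9 'edd': b→10
  n10 'eddb': a→11
  n11 'eddba': ·  ←P2
  n12 'ee': ·  ←P3
  n13 'ec': c→14
  n14 'ecc': e→15
  n15 'ecce': c→16
  n16 'eccec': a→17
  n17 'ecceca': ·  ←P4
  n18 'c': c→19
  n19 'cc': e→20
  n20 'cce': c→21
  n21 'ccec': a→22
  n22 'cceca': ·  ←P5

BFS fail/out derivation:
  n1('d'): parent n0 fail=0; on 'd' 0 → fail=0;  out {0}∪∅={0}
  n2('a'): parent n0 fail=0; on 'a' 0 → fail=0;  out ∅∪∅=∅
  n7('e'): parent n0 fail=0; on 'e' 0 → fail=0;  out ∅∪∅=∅
  n18('c'): parent n0 fail=0; on 'c' 0 → fail=0;  out ∅∪∅=∅
  n3('aa'): parent n2 fail=0; on 'a' 0 → fail=2;  out ∅∪∅=∅
  n8('ed'): parent n7 fail=0; on 'd' 0 → fail=1;  out ∅∪{0}={0}
  n12('ee'): parent n7 fail=0; on 'e' 0 → fail=7;  out {3}∪∅={3}
  n13('ec'): parent n7 fail=0; on 'c' 0 → fail=18;  out ∅∪∅=∅
  n19('cc'): parent n18 fail=0; on 'c' 0 → fail=18;  out ∅∪∅=∅
  n4('aab'): parent n3 fail=2; on 'b' 2→0 → fail=0;  out ∅∪∅=∅
  n9('edd'): parent n8 fail=1; on 'd' 1→0 → fail=1;  out ∅∪{0}={0}
  n14('ecc'): parent n13 fail=18; on 'c' 18 → fail=19;  out ∅∪∅=∅
  n20('cce'): parent n19 fail=18; on 'e' 18→0 → fail=7;  out ∅∪∅=∅
  n5('aaba'): parent n4 fail=0; on 'a' 0 → fail=2;  out ∅∪∅=∅
  n10('eddb'): parent n9 fail=1; on 'b' 1→0 → fail=0;  out ∅∪∅=∅
  n15('ecce'): parent n14 fail=19; on 'e' 19 → fail=20;  out ∅∪∅=∅
  n21('ccec'): parent n20 fail=7; on 'c' 7 → fail=13;  out ∅∪∅=∅
  n6('aabad'): parent n5 fail=2; on 'd' 2→0 → fail=1;  out {1}∪{0}={0,1}
  n11('eddba'): parent n10 fail=0; on 'a' 0 → fail=2;  out {2}∪∅={2}
  n16('eccec'): parent n15 fail=20; on 'c' 20 → fail=21;  out ∅∪∅=∅
  n22('cceca'): parent n21 fail=13; on 'a' 13→18→0 → fail=2;  out {5}∪∅={5}
  n17('ecceca'): parent n16 fail=21; on 'a' 21 → fail=22;  out {4}∪{5}={4,5}

Scan:
pos 0 'd': at 1  → match P0@[0:0]
pos 1 'a': at 2 (fail-walked)
pos 2 'c': at 18 (fail-walked)
pos 3 'd': at 1 (fail-walked)  → match P0@[3:3]
pos 4 'd': at 1 (fail-walked)  → match P0@[4:4]
pos 5 'd': at 1 (fail-walked)  → match P0@[5:5]
pos 6 'a': at 2 (fail-walked)
pos 7 'b': at 0 (fail-walked)
pos 8 'e': at 7
pos 9 'c': at 13
pos 10 'c': at 14
pos 11 'e': at 15
pos 12 'c': at 16
pos 13 'a': at 17  → match P4@[8:13],P5@[9:13]
pos 14 'b': at 0 (fail-walked)
pos 15 'c': at 18
pos 16 'd': at 1 (fail-walked)  → match P0@[16:16]
pos 17 'b': at 0 (fail-walked)
pos 18 'e': at 7
pos 19 'c': at 13
pos 20 'c': at 14
pos 21 'e': at 15
pos 22 'c': at 16
pos 23 'a': at 17  → match P4@[18:23],P5@[19:23]
pos 24 'c': at 18 (fail-walked)
pos 25 'b': at 0 (fail-walked)
pos 26 'c': at 18
pos 27 'c': at 19
pos 28 'c': at 19 (fail-walked)
pos 29 'e': at 20
pos 30 'c': at 21
pos 31 'a': at 22  → match P5@[27:31]
pos 32 'e': at 7 (fail-walked)
pos 33 'c': at 13
pos 34 'c': at 14
pos 35 'e': at 15
pos 36 'c': at 16
pos 37 'a': at 17  → match P4@[32:37],P5@[33:37]
pos 38 'e': at 7 (fail-walked)
pos 39 'b': at 0 (fail-walked)
pos 40 'b': at 0
pos 41 'd': at 1  → match P0@[41:41]
pos 42 'e': at 7 (fail-walked)
pos 43 'd': at 8  → match P0@[43:43]
pos 44 'e': at 7 (fail-walked)
pos 45 'c': at 13
pos 46 'c': at 14
pos 47 'e': at 15
pos 48 'c': at 16
pos 49 'a': at 17  → match P4@[44:49],P5@[45:49]
pos 50 'a': at 3 (fail-walked)
pos 51 'a': at 3 (fail-walked)
pos 52 'b': at 4
pos 53 'a': at 5
pos 54 'd': at 6  → match P0@[54:54],P1@[50:54]
pos 55 'a': at 2 (fail-walked)
pos 56 'd': at 1 (fail-walked)  → match P0@[56:56]
pos 57 'e': at 7 (fail-walked)
pos 58 'c': at 13
pos 59 'c': at 14
pos 60 'e': at 15
pos 61 'c': at 16
pos 62 'a': at 17  → match P4@[57:62],P5@[58:62]
pos 63 'd': at 1 (fail-walked)  → match P0@[63:63]
pos 64 'c': at 18 (fail-walked)
pos 65 'd': at 1 (fail-walked)  → match P0@[65:65]
pos 66 'a': at 2 (fail-walked)

Matches: [[0,0],[3,0],[4,0],[5,0],[13,4],[13,5],[16,0],[23,4],[23,5],[31,5],[37,4],[37,5],[41,0],[43,0],[49,4],[49,5],[54,0],[54,1],[56,0],[62,4],[62,5],[63,0],[65,0]]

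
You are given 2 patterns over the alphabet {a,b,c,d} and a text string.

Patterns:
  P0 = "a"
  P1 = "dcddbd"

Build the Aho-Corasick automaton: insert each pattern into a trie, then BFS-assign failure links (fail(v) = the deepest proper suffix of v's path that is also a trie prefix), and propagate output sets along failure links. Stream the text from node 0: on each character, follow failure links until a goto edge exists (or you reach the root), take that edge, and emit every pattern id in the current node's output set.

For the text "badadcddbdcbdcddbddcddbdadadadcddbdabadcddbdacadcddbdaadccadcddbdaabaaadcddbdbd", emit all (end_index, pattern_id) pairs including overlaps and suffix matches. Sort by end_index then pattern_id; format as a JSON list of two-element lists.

Construct AC machine:
Trie (insert patterns):
  0='ε' goto a→1 d→2
  1='a' goto ·  [P0 ends]
  2='d' goto c→3
  3='dc' goto d→4
  4='dcd' goto d→5
  5='dcdd' goto b→6
  6='dcddb' goto d→7
  7='dcddbd' goto ·  [P1 ends]

BFS fail/out derivation:
  n1('a'): parent n0 fail=0; on 'a' 0 → fail=0;  out {0}∪∅={0}
  n2('d'): parent n0 fail=0; on 'd' 0 → fail=0;  out ∅∪∅=∅
  n3('dc'): parent n2 fail=0; on 'c' 0 → fail=0;  out ∅∪∅=∅
  n4('dcd'): parent n3 fail=0; on 'd' 0 → fail=2;  out ∅∪∅=∅
  n5('dcdd'): parent n4 fail=2; on 'd' 2→0 → fail=2;  out ∅∪∅=∅
  n6('dcddb'): parent n5 fail=2; on 'b' 2→0 → fail=0;  out ∅∪∅=∅
  n7('dcddbd'): parent n6 fail=0; on 'd' 0 → fail=2;  out {1}∪∅={1}

Run:
pos 0 'b': at 0
pos 1 'a': at 1  emit P0@[1:1]
pos 2 'd': at 2 (fail-walked)
pos 3 'a': at 1 (fail-walked)  emit P0@[3:3]
pos 4 'd': at 2 (fail-walked)
pos 5 'c': at 3
pos 6 'd': at 4
pos 7 'd': at 5
pos 8 'b': at 6
pos 9 'd': at 7  emit P1@[4:9]
pos 10 'c': at 3 (fail-walked)
pos 11 'b': at 0 (fail-walked)
pos 12 'd': at 2
pos 13 'c': at 3
pos 14 'd': at 4
pos 15 'd': at 5
pos 16 'b': at 6
pos 17 'd': at 7  emit P1@[12:17]
pos 18 'd': at 2 (fail-walked)
pos 19 'c': at 3
pos 20 'd': at 4
pos 21 'd': at 5
pos 22 'b': at 6
pos 23 'd': at 7  emit P1@[18:23]
pos 24 'a': at 1 (fail-walked)  emit P0@[24:24]
pos 25 'd': at 2 (fail-walked)
pos 26 'a': at 1 (fail-walked)  emit P0@[26:26]
pos 27 'd': at 2 (fail-walked)
pos 28 'a': at 1 (fail-walked)  emit P0@[28:28]
pos 29 'd': at 2 (fail-walked)
pos 30 'c': at 3
pos 31 'd': at 4
pos 32 'd': at 5
pos 33 'b': at 6
pos 34 'd': at 7  emit P1@[29:34]
pos 35 'a': at 1 (fail-walked)  emit P0@[35:35]
pos 36 'b': at 0 (fail-walked)
pos 37 'a': at 1  emit P0@[37:37]
pos 38 'd': at 2 (fail-walked)
pos 39 'c': at 3
pos 40 'd': at 4
pos 41 'd': at 5
pos 42 'b': at 6
pos 43 'd': at 7  emit P1@[38:43]
pos 44 'a': at 1 (fail-walked)  emit P0@[44:44]
pos 45 'c': at 0 (fail-walked)
pos 46 'a': at 1  emit P0@[46:46]
pos 47 'd': at 2 (fail-walked)
pos 48 'c': at 3
pos 49 'd': at 4
pos 50 'd': at 5
pos 51 'b': at 6
pos 52 'd': at 7  emit P1@[47:52]
pos 53 'a': at 1 (fail-walked)  emit P0@[53:53]
pos 54 'a': at 1 (fail-walked)  emit P0@[54:54]
pos 55 'd': at 2 (fail-walked)
pos 56 'c': at 3
pos 57 'c': at 0 (fail-walked)
pos 58 'a': at 1  emit P0@[58:58]
pos 59 'd': at 2 (fail-walked)
pos 60 'c': at 3
pos 61 'd': at 4
pos 62 'd': at 5
pos 63 'b': at 6
pos 64 'd': at 7  emit P1@[59:64]
pos 65 'a': at 1 (fail-walked)  emit P0@[65:65]
pos 66 'a': at 1 (fail-walked)  emit P0@[66:66]
pos 67 'b': at 0 (fail-walked)
pos 68 'a': at 1  emit P0@[68:68]
pos 69 'a': at 1 (fail-walked)  emit P0@[69:69]
pos 70 'a': at 1 (fail-walked)  emit P0@[70:70]
pos 71 'd': at 2 (fail-walked)
pos 72 'c': at 3
pos 73 'd': at 4
pos 74 'd': at 5
pos 75 'b': at 6
pos 76 'd': at 7  emit P1@[71:76]
pos 77 'b': at 0 (fail-walked)
pos 78 'd': at 2

Result: [[1,0],[3,0],[9,1],[17,1],[23,1],[24,0],[26,0],[28,0],[34,1],[35,0],[37,0],[43,1],[44,0],[46,0],[52,1],[53,0],[54,0],[58,0],[64,1],[65,0],[66,0],[68,0],[69,0],[70,0],[76,1]]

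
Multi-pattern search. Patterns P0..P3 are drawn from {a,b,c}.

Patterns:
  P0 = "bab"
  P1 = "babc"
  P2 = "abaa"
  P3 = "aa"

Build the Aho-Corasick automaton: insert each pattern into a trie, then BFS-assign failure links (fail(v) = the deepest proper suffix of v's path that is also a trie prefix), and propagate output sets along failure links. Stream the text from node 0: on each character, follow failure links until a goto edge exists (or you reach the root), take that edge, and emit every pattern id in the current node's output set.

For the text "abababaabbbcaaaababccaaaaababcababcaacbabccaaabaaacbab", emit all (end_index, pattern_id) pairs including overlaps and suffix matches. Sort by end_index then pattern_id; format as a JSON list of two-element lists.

Construct AC machine:
Trie (insert patterns):
  n0 'ε': a→5 b→1
  n1 'b': a→2
  n2 'ba': b→3
  n3 'bab': c→4  ←P0
  n4 'babc': ·  ←P1
  n5 'a': a→9 b→6
  n6 'ab': a→7
  n7 'aba': a→8
  n8 'abaa': ·  ←P2
  n9 'aa': ·  ←P3

Failure links (BFS by depth):
  n1('b'): parent n0 fail=0; on 'b' 0 → fail=0;  out ∅∪∅=∅
  n5('a'): parent n0 fail=0; on 'a' 0 → fail=0;  out ∅∪∅=∅
  n2('ba'): parent n1 fail=0; on 'a' 0 → fail=5;  out ∅∪∅=∅
  n6('ab'): parent n5 fail=0; on 'b' 0 → fail=1;  out ∅∪∅=∅
  n9('aa'): parent n5 fail=0; on 'a' 0 → fail=5;  out {3}∪∅={3}
  n3('bab'): parent n2 fail=5; on 'b' 5 → fail=6;  out {0}∪∅={0}
  n7('aba'): parent n6 fail=1; on 'a' 1 → fail=2;  out ∅∪∅=∅
  n4('babc'): parent n3 fail=6; on 'c' 6→1→0 → fail=0;  out {1}∪∅={1}
  n8('abaa'): parent n7 fail=2; on 'a' 2→5 → fail=9;  out {2}∪{3}={2,3}

Run:
[0] read 'a'  n0⇒n5
[1] read 'b'  n5⇒n6
[2] read 'a'  n6⇒n7
[3] read 'b'  n7⇒n3 (fail-walked)  ** P0@[1:3]
[4] read 'a'  n3⇒n7 (fail-walked)
[5] read 'b'  n7⇒n3 (fail-walked)  ** P0@[3:5]
[6] read 'a'  n3⇒n7 (fail-walked)
[7] read 'a'  n7⇒n8  ** P2@[4:7],P3@[6:7]
[8] read 'b'  n8⇒n6 (fail-walked)
[9] read 'b'  n6⇒n1 (fail-walked)
[10] read 'b'  n1⇒n1 (fail-walked)
[11] read 'c'  n1⇒n0 (fail-walked)
[12] read 'a'  n0⇒n5
[13] read 'a'  n5⇒n9  ** P3@[12:13]
[14] read 'a'  n9⇒n9 (fail-walked)  ** P3@[13:14]
[15] read 'a'  n9⇒n9 (fail-walked)  ** P3@[14:15]
[16] read 'b'  n9⇒n6 (fail-walked)
[17] read 'a'  n6⇒n7
[18] read 'b'  n7⇒n3 (fail-walked)  ** P0@[16:18]
[19] read 'c'  n3⇒n4  ** P1@[16:19]
[20] read 'c'  n4⇒n0 (fail-walked)
[21] read 'a'  n0⇒n5
[22] read 'a'  n5⇒n9  ** P3@[21:22]
[23] read 'a'  n9⇒n9 (fail-walked)  ** P3@[22:23]
[24] read 'a'  n9⇒n9 (fail-walked)  ** P3@[23:24]
[25] read 'a'  n9⇒n9 (fail-walked)  ** P3@[24:25]
[26] read 'b'  n9⇒n6 (fail-walked)
[27] read 'a'  n6⇒n7
[28] read 'b'  n7⇒n3 (fail-walked)  ** P0@[26:28]
[29] read 'c'  n3⇒n4  ** P1@[26:29]
[30] read 'a'  n4⇒n5 (fail-walked)
[31] read 'b'  n5⇒n6
[32] read 'a'  n6⇒n7
[33] read 'b'  n7⇒n3 (fail-walked)  ** P0@[31:33]
[34] read 'c'  n3⇒n4  ** P1@[31:34]
[35] read 'a'  n4⇒n5 (fail-walked)
[36] read 'a'  n5⇒n9  ** P3@[35:36]
[37] read 'c'  n9⇒n0 (fail-walked)
[38] read 'b'  n0⇒n1
[39] read 'a'  n1⇒n2
[40] read 'b'  n2⇒n3  ** P0@[38:40]
[41] read 'c'  n3⇒n4  ** P1@[38:41]
[42] read 'c'  n4⇒n0 (fail-walked)
[43] read 'a'  n0⇒n5
[44] read 'a'  n5⇒n9  ** P3@[43:44]
[45] read 'a'  n9⇒n9 (fail-walked)  ** P3@[44:45]
[46] read 'b'  n9⇒n6 (fail-walked)
[47] read 'a'  n6⇒n7
[48] read 'a'  n7⇒n8  ** P2@[45:48],P3@[47:48]
[49] read 'a'  n8⇒n9 (fail-walked)  ** P3@[48:49]
[50] read 'c'  n9⇒n0 (fail-walked)
[51] read 'b'  n0⇒n1
[52] read 'a'  n1⇒n2
[53] read 'b'  n2⇒n3  ** P0@[51:53]

Matches: [[3,0],[5,0],[7,2],[7,3],[13,3],[14,3],[15,3],[18,0],[19,1],[22,3],[23,3],[24,3],[25,3],[28,0],[29,1],[33,0],[34,1],[36,3],[40,0],[41,1],[44,3],[45,3],[48,2],[48,3],[49,3],[53,0]]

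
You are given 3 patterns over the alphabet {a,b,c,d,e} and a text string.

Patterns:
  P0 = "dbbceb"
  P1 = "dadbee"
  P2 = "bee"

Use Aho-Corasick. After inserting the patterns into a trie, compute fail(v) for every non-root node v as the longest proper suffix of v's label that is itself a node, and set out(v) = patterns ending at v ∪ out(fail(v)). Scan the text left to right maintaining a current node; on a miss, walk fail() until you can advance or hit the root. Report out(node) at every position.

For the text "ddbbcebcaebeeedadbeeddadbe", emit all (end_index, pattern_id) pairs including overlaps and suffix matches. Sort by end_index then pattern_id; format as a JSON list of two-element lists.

Build:
Trie nodes:
  0='ε' goto b→12 d→1
  1='d' goto a→7 b→2
  2='db' goto b→3
  3='dbb' goto c→4
  4='dbbc' goto e→5
  5='dbbce' goto b→6
  6='dbbceb' goto ·  [P0 ends]
  7='da' goto d→8
  8='dad' goto b→9
  9='dadb' goto e→10
  10='dadbe' goto e→11
  11='dadbee' goto ·  [P1 ends]
  12='b' goto e→13
  13='be' goto e→14
  14='bee' goto ·  [P2 ends]

Failure links (BFS by depth):
  fail(1) 'd': from fail(0)=0 chase 'd': 0 ⇒ 0;  out=∅∪out(0)=∅
  fail(12) 'b': from fail(0)=0 chase 'b': 0 ⇒ 0;  out=∅∪out(0)=∅
  fail(2) 'db': from fail(1)=0 chase 'b': 0 ⇒ 12;  out=∅∪out(12)=∅
  fail(7) 'da': from fail(1)=0 chase 'a': 0 ⇒ 0;  out=∅∪out(0)=∅
  fail(13) 'be': from fail(12)=0 chase 'e': 0 ⇒ 0;  out=∅∪out(0)=∅
  fail(3) 'dbb': from fail(2)=12 chase 'b': 12→0 ⇒ 12;  out=∅∪out(12)=∅
  fail(8) 'dad': from fail(7)=0 chase 'd': 0 ⇒ 1;  out=∅∪out(1)=∅
  fail(14) 'bee': from fail(13)=0 chase 'e': 0 ⇒ 0;  out={2}∪out(0)={2}
  fail(4) 'dbbc': from fail(3)=12 chase 'c': 12→0 ⇒ 0;  out=∅∪out(0)=∅
  fail(9) 'dadb': from fail(8)=1 chase 'b': 1 ⇒ 2;  out=∅∪out(2)=∅
  fail(5) 'dbbce': from fail(4)=0 chase 'e': 0 ⇒ 0;  out=∅∪out(0)=∅
  fail(10) 'dadbe': from fail(9)=2 chase 'e': 2→12 ⇒ 13;  out=∅∪out(13)=∅
  fail(6) 'dbbceb': from fail(5)=0 chase 'b': 0 ⇒ 12;  out={0}∪out(12)={0}
  fail(11) 'dadbee': from fail(10)=13 chase 'e': 13 ⇒ 14;  out={1}∪out(14)={1,2}

Scan:
pos 0 'd': at 1
pos 1 'd': at 1 (fail-walked)
pos 2 'b': at 2
pos 3 'b': at 3
pos 4 'c': at 4
pos 5 'e': at 5
pos 6 'b': at 6  emit P0@[1:6]
pos 7 'c': at 0 (fail-walked)
pos 8 'a': at 0
pos 9 'e': at 0
pos 10 'b': at 12
pos 11 'e': at 13
pos 12 'e': at 14  emit P2@[10:12]
pos 13 'e': at 0 (fail-walked)
pos 14 'd': at 1
pos 15 'a': at 7
pos 16 'd': at 8
pos 17 'b': at 9
pos 18 'e': at 10
pos 19 'e': at 11  emit P1@[14:19],P2@[17:19]
pos 20 'd': at 1 (fail-walked)
pos 21 'd': at 1 (fail-walked)
pos 22 'a': at 7
pos 23 'd': at 8
pos 24 'b': at 9
pos 25 'e': at 10

Result: [[6,0],[12,2],[19,1],[19,2]]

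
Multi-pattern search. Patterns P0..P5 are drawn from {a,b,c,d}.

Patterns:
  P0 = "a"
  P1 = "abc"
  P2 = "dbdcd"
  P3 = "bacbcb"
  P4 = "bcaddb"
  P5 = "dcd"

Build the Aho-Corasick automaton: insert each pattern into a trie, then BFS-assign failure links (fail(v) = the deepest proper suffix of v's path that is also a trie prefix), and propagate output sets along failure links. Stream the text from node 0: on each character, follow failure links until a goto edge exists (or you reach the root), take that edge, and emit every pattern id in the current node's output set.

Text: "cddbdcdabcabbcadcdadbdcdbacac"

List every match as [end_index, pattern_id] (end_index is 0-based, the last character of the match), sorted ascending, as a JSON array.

Build automaton:
Trie nodes:
  0='ε' goto a→1 b→9 d→4
  1='a' goto b→2  ←P0
  2='ab' goto c→3
  3='abc' goto ·  ←P1
  4='d' goto b→5 c→20
  5='db' goto d→6
  6='dbd' goto c→7
  7='dbdc' goto d→8
  8='dbdcd' goto ·  ←P2
  9='b' goto a→10 c→15
  10='ba' goto c→11
  11='bac' goto b→12
  12='bacb' goto c→13
  13='bacbc' goto b→14
  14='bacbcb' goto ·  ←P3
  15='bc' goto a→16
  16='bca' goto d→17
  17='bcad' goto d→18
  18='bcadd' goto b→19
  19='bcaddb' goto ·  ←P4
  20='dc' goto d→21
  21='dcd' goto ·  ←P5

Failure links (BFS by depth):
  fail(1) 'a': from fail(0)=0 chase 'a': 0 ⇒ 0;  out={0}∪out(0)={0}
  fail(4) 'd': from fail(0)=0 chase 'd': 0 ⇒ 0;  out=∅∪out(0)=∅
  fail(9) 'b': from fail(0)=0 chase 'b': 0 ⇒ 0;  out=∅∪out(0)=∅
  fail(2) 'ab': from fail(1)=0 chase 'b': 0 ⇒ 9;  out=∅∪out(9)=∅
  fail(5) 'db': from fail(4)=0 chase 'b': 0 ⇒ 9;  out=∅∪out(9)=∅
  fail(10) 'ba': from fail(9)=0 chase 'a': 0 ⇒ 1;  out=∅∪out(1)={0}
  fail(15) 'bc': from fail(9)=0 chase 'c': 0 ⇒ 0;  out=∅∪out(0)=∅
  fail(20) 'dc': from fail(4)=0 chase 'c': 0 ⇒ 0;  out=∅∪out(0)=∅
  fail(3) 'abc': from fail(2)=9 chase 'c': 9 ⇒ 15;  out={1}∪out(15)={1}
  fail(6) 'dbd': from fail(5)=9 chase 'd': 9→0 ⇒ 4;  out=∅∪out(4)=∅
  fail(11) 'bac': from fail(10)=1 chase 'c': 1→0 ⇒ 0;  out=∅∪out(0)=∅
  fail(16) 'bca': from fail(15)=0 chase 'a': 0 ⇒ 1;  out=∅∪out(1)={0}
  fail(21) 'dcd': from fail(20)=0 chase 'd': 0 ⇒ 4;  out={5}∪out(4)={5}
  fail(7) 'dbdc': from fail(6)=4 chase 'c': 4 ⇒ 20;  out=∅∪out(20)=∅
  fail(12) 'bacb': from fail(11)=0 chase 'b': 0 ⇒ 9;  out=∅∪out(9)=∅
  fail(17) 'bcad': from fail(16)=1 chase 'd': 1→0 ⇒ 4;  out=∅∪out(4)=∅
  fail(8) 'dbdcd': from fail(7)=20 chase 'd': 20 ⇒ 21;  out={2}∪out(21)={2,5}
  fail(13) 'bacbc': from fail(12)=9 chase 'c': 9 ⇒ 15;  out=∅∪out(15)=∅
  fail(18) 'bcadd': from fail(17)=4 chase 'd': 4→0 ⇒ 4;  out=∅∪out(4)=∅
  fail(14) 'bacbcb': from fail(13)=15 chase 'b': 15→0 ⇒ 9;  out={3}∪out(9)={3}
  fail(19) 'bcaddb': from fail(18)=4 chase 'b': 4 ⇒ 5;  out={4}∪out(5)={4}

Run:
[0] read 'c'  n0⇒n0
[1] read 'd'  n0⇒n4
[2] read 'd'  n4⇒n4 (via fail)
[3] read 'b'  n4⇒n5
[4] read 'd'  n5⇒n6
[5] read 'c'  n6⇒n7
[6] read 'd'  n7⇒n8  ** P2@[2:6],P5@[4:6]
[7] read 'a'  n8⇒n1 (via fail)  ** P0@[7:7]
[8] read 'b'  n1⇒n2
[9] read 'c'  n2⇒n3  ** P1@[7:9]
[10] read 'a'  n3⇒n16 (via fail)  ** P0@[10:10]
[11] read 'b'  n16⇒n2 (via fail)
[12] read 'b'  n2⇒n9 (via fail)
[13] read 'c'  n9⇒n15
[14] read 'a'  n15⇒n16  ** P0@[14:14]
[15] read 'd'  n16⇒n17
[16] read 'c'  n17⇒n20 (via fail)
[17] read 'd'  n20⇒n21  ** P5@[15:17]
[18] read 'a'  n21⇒n1 (via fail)  ** P0@[18:18]
[19] read 'd'  n1⇒n4 (via fail)
[20] read 'b'  n4⇒n5
[21] read 'd'  n5⇒n6
[22] read 'c'  n6⇒n7
[23] read 'd'  n7⇒n8  ** P2@[19:23],P5@[21:23]
[24] read 'b'  n8⇒n5 (via fail)
[25] read 'a'  n5⇒n10 (via fail)  ** P0@[25:25]
[26] read 'c'  n10⇒n11
[27] read 'a'  n11⇒n1 (via fail)  ** P0@[27:27]
[28] read 'c'  n1⇒n0 (via fail)

Result: [[6,2],[6,5],[7,0],[9,1],[10,0],[14,0],[17,5],[18,0],[23,2],[23,5],[25,0],[27,0]]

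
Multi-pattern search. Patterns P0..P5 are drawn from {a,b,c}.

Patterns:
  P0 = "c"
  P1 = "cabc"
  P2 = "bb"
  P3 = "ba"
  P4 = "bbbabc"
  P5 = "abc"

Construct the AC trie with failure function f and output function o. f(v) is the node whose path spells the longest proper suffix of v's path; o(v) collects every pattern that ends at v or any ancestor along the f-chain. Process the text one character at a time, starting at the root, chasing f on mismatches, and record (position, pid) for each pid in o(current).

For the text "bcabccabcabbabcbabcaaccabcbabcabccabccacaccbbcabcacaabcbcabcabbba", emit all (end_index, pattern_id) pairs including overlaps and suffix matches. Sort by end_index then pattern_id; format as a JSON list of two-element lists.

Construct AC machine:
Trie nodes:
  0='ε' goto a→12 b→5 c→1
  1='c' goto a→2  ←P0
  2='ca' goto b→3
  3='cab' goto c→4
  4='cabc' goto ·  ←P1
  5='b' goto a→7 b→6
  6='bb' goto b→8  ←P2
  7='ba' goto ·  ←P3
  8='bbb' goto a→9
  9='bbba' goto b→10
  10='bbbab' goto c→11
  11='bbbabc' goto ·  ←P4
  12='a' goto b→13
  13='ab' goto c→14
  14='abc' goto ·  ←P5

Failure links (BFS by depth):
  fail(1) 'c': from fail(0)=0 chase 'c': 0 ⇒ 0;  out={0}∪out(0)={0}
  fail(5) 'b': from fail(0)=0 chase 'b': 0 ⇒ 0;  out=∅∪out(0)=∅
  fail(12) 'a': from fail(0)=0 chase 'a': 0 ⇒ 0;  out=∅∪out(0)=∅
  fail(2) 'ca': from fail(1)=0 chase 'a': 0 ⇒ 12;  out=∅∪out(12)=∅
  fail(6) 'bb': from fail(5)=0 chase 'b': 0 ⇒ 5;  out={2}∪out(5)={2}
  fail(7) 'ba': from fail(5)=0 chase 'a': 0 ⇒ 12;  out={3}∪out(12)={3}
  fail(13) 'ab': from fail(12)=0 chase 'b': 0 ⇒ 5;  out=∅∪out(5)=∅
  fail(3) 'cab': from fail(2)=12 chase 'b': 12 ⇒ 13;  out=∅∪out(13)=∅
  fail(8) 'bbb': from fail(6)=5 chase 'b': 5 ⇒ 6;  out=∅∪out(6)={2}
  fail(14) 'abc': from fail(13)=5 chase 'c': 5→0 ⇒ 1;  out={5}∪out(1)={0,5}
  fail(4) 'cabc': from fail(3)=13 chase 'c': 13 ⇒ 14;  out={1}∪out(14)={0,1,5}
  fail(9) 'bbba': from fail(8)=6 chase 'a': 6→5 ⇒ 7;  out=∅∪out(7)={3}
  fail(10) 'bbbab': from fail(9)=7 chase 'b': 7→12 ⇒ 13;  out=∅∪out(13)=∅
  fail(11) 'bbbabc': from fail(10)=13 chase 'c': 13 ⇒ 14;  out={4}∪out(14)={0,4,5}

Scan:
i=0 'b': node 0→5
i=1 'c': node 5→1 (fail-walked)  → match P0@[1:1]
i=2 'a': node 1→2
i=3 'b': node 2→3
i=4 'c': node 3→4  → match P0@[4:4],P1@[1:4],P5@[2:4]
i=5 'c': node 4→1 (fail-walked)  → match P0@[5:5]
i=6 'a': node 1→2
i=7 'b': node 2→3
i=8 'c': node 3→4  → match P0@[8:8],P1@[5:8],P5@[6:8]
i=9 'a': node 4→2 (fail-walked)
i=10 'b': node 2→3
i=11 'b': node 3→6 (fail-walked)  → match P2@[10:11]
i=12 'a': node 6→7 (fail-walked)  → match P3@[11:12]
i=13 'b': node 7→13 (fail-walked)
i=14 'c': node 13→14  → match P0@[14:14],P5@[12:14]
i=15 'b': node 14→5 (fail-walked)
i=16 'a': node 5→7  → match P3@[15:16]
i=17 'b': node 7→13 (fail-walked)
i=18 'c': node 13→14  → match P0@[18:18],P5@[16:18]
i=19 'a': node 14→2 (fail-walked)
i=20 'a': node 2→12 (fail-walked)
i=21 'c': node 12→1 (fail-walked)  → match P0@[21:21]
i=22 'c': node 1→1 (fail-walked)  → match P0@[22:22]
i=23 'a': node 1→2
i=24 'b': node 2→3
i=25 'c': node 3→4  → match P0@[25:25],P1@[22:25],P5@[23:25]
i=26 'b': node 4→5 (fail-walked)
i=27 'a': node 5→7  → match P3@[26:27]
i=28 'b': node 7→13 (fail-walked)
i=29 'c': node 13→14  → match P0@[29:29],P5@[27:29]
i=30 'a': node 14→2 (fail-walked)
i=31 'b': node 2→3
i=32 'c': node 3→4  → match P0@[32:32],P1@[29:32],P5@[30:32]
i=33 'c': node 4→1 (fail-walked)  → match P0@[33:33]
i=34 'a': node 1→2
i=35 'b': node 2→3
i=36 'c': node 3→4  → match P0@[36:36],P1@[33:36],P5@[34:36]
i=37 'c': node 4→1 (fail-walked)  → match P0@[37:37]
i=38 'a': node 1→2
i=39 'c': node 2→1 (fail-walked)  → match P0@[39:39]
i=40 'a': node 1→2
i=41 'c': node 2→1 (fail-walked)  → match P0@[41:41]
i=42 'c': node 1→1 (fail-walked)  → match P0@[42:42]
i=43 'b': node 1→5 (fail-walked)
i=44 'b': node 5→6  → match P2@[43:44]
i=45 'c': node 6→1 (fail-walked)  → match P0@[45:45]
i=46 'a': node 1→2
i=47 'b': node 2→3
i=48 'c': node 3→4  → match P0@[48:48],P1@[45:48],P5@[46:48]
i=49 'a': node 4→2 (fail-walked)
i=50 'c': node 2→1 (fail-walked)  → match P0@[50:50]
i=51 'a': node 1→2
i=52 'a': node 2→12 (fail-walked)
i=53 'b': node 12→13
i=54 'c': node 13→14  → match P0@[54:54],P5@[52:54]
i=55 'b': node 14→5 (fail-walked)
i=56 'c': node 5→1 (fail-walked)  → match P0@[56:56]
i=57 'a': node 1→2
i=58 'b': node 2→3
i=59 'c': node 3→4  → match P0@[59:59],P1@[56:59],P5@[57:59]
i=60 'a': node 4→2 (fail-walked)
i=61 'b': node 2→3
i=62 'b': node 3→6 (fail-walked)  → match P2@[61:62]
i=63 'b': node 6→8  → match P2@[62:63]
i=64 'a': node 8→9  → match P3@[63:64]

All matches (sorted): [[1,0],[4,0],[4,1],[4,5],[5,0],[8,0],[8,1],[8,5],[11,2],[12,3],[14,0],[14,5],[16,3],[18,0],[18,5],[21,0],[22,0],[25,0],[25,1],[25,5],[27,3],[29,0],[29,5],[32,0],[32,1],[32,5],[33,0],[36,0],[36,1],[36,5],[37,0],[39,0],[41,0],[42,0],[44,2],[45,0],[48,0],[48,1],[48,5],[50,0],[54,0],[54,5],[56,0],[59,0],[59,1],[59,5],[62,2],[63,2],[64,3]]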